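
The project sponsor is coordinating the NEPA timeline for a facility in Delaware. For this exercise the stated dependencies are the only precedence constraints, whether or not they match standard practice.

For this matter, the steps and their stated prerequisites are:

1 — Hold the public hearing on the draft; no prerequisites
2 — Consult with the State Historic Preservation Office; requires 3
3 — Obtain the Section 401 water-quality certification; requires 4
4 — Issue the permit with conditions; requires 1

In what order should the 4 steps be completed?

1 has no prerequisites → 1 first.
4 needed 1, now all done → 4.
3 is the only step now ready → 3.
That leaves 2 as the only ready step → 2.

1 → 4 → 3 → 2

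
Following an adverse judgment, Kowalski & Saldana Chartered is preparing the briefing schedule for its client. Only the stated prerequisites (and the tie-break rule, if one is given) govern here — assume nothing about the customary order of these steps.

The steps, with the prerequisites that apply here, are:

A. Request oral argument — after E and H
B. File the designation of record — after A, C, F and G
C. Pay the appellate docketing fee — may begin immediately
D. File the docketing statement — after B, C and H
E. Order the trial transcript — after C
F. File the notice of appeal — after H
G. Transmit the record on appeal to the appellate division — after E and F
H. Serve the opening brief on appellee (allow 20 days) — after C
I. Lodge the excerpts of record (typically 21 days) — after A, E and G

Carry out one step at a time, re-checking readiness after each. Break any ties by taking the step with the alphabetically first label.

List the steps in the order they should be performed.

C E H A F G B D I

C is the only step with nothing outstanding, so it goes first.
E and H are both available; E has the earlier label → E.
H is the only step now ready → H.
Ready: A and F. A has the earlier label → A.
That leaves F as the only ready step → F.
That leaves G as the only ready step → G.
B and I are both available; B has the earlier label → B.
D now also ready, so the ready set is {D, I}; D has the earlier label → D.
I is the only step now ready → I.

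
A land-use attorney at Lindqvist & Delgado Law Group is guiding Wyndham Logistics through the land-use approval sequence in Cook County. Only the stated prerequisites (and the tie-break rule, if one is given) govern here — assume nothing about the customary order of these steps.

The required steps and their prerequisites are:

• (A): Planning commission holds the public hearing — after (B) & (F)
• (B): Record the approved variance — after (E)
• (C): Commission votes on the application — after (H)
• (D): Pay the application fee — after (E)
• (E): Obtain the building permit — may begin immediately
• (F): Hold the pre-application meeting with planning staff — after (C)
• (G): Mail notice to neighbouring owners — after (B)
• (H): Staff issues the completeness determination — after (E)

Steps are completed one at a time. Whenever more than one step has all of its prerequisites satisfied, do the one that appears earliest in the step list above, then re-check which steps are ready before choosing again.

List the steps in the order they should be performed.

(E) has no prerequisites → (E) first.
(B), (D) and (H) are all available; (B) is listed earlier → (B).
Ready: (D), (G) and (H). (D) is listed earlier → (D).
Now (G) and (H) have their prerequisites met. (G) is listed earlier, so (G) next.
(H) needed (E), now all done → (H).
(C) is the only step now ready → (C).
(F) needed (C), now all done → (F).
That leaves (A) as the only ready step → (A).

(E), (B), (D), (G), (H), (C), (F), (A)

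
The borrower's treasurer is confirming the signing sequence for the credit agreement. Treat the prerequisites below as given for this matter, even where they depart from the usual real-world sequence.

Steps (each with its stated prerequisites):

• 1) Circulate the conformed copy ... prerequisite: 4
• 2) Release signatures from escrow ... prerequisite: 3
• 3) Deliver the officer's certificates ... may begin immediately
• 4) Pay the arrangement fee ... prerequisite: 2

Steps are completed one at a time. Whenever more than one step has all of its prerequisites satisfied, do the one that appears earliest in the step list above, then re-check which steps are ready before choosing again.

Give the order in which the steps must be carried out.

3 → 2 → 4 → 1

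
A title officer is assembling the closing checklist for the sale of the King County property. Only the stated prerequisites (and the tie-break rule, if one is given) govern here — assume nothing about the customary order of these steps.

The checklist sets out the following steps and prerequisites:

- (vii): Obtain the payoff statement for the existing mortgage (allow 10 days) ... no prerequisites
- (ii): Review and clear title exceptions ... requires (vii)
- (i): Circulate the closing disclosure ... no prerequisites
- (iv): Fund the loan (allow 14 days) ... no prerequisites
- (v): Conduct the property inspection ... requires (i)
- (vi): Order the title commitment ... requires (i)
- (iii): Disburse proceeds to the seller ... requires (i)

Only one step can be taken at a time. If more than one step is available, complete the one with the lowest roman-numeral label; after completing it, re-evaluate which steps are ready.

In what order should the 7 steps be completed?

(i), (iv) and (vii) have no prerequisites; (i) has the earlier label, so (i) is first.
Now (iii), (iv), (v), (vi) and (vii) have their prerequisites met. (iii) has the earlier label, so (iii) next.
Ready: (iv), (v), (vi) and (vii). (iv) has the earlier label → (iv).
Now (v), (vi) and (vii) have their prerequisites met. (v) has the earlier label, so (v) next.
Ready: (vi) and (vii). (vi) has the earlier label → (vi).
That leaves (vii) as the only ready step → (vii).
Next only (ii) has its prerequisites met → (ii).

(i) → (iii) → (iv) → (v) → (vi) → (vii) → (ii)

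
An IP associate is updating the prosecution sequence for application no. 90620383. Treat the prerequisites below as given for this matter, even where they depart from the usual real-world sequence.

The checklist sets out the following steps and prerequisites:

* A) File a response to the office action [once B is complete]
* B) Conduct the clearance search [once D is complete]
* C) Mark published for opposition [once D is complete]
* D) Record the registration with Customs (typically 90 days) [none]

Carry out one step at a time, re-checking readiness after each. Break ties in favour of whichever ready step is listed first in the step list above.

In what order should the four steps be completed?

D is the only step with nothing outstanding, so it goes first.
Now B and C have their prerequisites met. B is listed earlier, so B next.
A now also ready, so the ready set is {A, C}; A is listed earlier → A.
C needed D, now all done → C.

D, B, A, C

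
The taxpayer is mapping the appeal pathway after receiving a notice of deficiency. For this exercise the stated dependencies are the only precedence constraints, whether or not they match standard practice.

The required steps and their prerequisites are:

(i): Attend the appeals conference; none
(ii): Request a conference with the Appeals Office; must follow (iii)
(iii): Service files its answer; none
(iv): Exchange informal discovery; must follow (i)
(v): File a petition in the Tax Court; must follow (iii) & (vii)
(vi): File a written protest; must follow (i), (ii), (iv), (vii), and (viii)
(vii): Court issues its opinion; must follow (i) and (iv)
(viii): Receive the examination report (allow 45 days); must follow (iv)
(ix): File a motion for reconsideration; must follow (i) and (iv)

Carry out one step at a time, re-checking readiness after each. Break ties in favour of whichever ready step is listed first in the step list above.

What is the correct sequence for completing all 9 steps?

(i), (iii), (ii), (iv), (vii), (v), (viii), (vi), (ix)

(i) and (iii) have no prerequisites; (i) is listed earlier, so (i) is first.
(iv) now also ready, so the ready set is {(iii), (iv)}; (iii) is listed earlier → (iii).
(ii) now also ready, so the ready set is {(ii), (iv)}; (ii) is listed earlier → (ii).
(iv) is the only step now ready → (iv).
Ready: (vii), (viii) and (ix). (vii) is listed earlier → (vii).
(v) now also ready, so the ready set is {(v), (viii), (ix)}; (v) is listed earlier → (v).
Now (viii) and (ix) have their prerequisites met. (viii) is listed earlier, so (viii) next.
Now (vi) and (ix) have their prerequisites met. (vi) is listed earlier, so (vi) next.
(ix) needed (i) and (iv), now all done → (ix).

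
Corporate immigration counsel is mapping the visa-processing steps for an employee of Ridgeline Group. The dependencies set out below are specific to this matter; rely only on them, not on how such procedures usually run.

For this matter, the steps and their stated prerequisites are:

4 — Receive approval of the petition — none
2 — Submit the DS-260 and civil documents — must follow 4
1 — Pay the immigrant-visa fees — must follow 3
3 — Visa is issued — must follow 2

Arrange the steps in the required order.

4, 2, 3, 1

4 is the only step with nothing outstanding, so it goes first.
That leaves 2 as the only ready step → 2.
3 needed 2, now all done → 3.
1 is the only step now ready → 1.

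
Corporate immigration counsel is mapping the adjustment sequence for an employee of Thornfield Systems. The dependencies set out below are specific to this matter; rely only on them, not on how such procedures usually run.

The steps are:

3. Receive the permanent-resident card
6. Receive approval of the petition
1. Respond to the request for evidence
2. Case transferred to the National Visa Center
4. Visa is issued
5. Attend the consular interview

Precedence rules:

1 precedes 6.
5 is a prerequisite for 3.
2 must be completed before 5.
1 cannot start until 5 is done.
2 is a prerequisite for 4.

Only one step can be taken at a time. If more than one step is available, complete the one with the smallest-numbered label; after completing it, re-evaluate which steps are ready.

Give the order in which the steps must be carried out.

Only 2 has no prerequisites, so it is first.
Now 4 and 5 have their prerequisites met. 4 has the earlier label, so 4 next.
Next only 5 has its prerequisites met → 5.
1 and 3 are both available; 1 has the earlier label → 1.
6 now also ready, so the ready set is {3, 6}; 3 has the earlier label → 3.
6 needed 1, now all done → 6.

2 → 4 → 5 → 1 → 3 → 6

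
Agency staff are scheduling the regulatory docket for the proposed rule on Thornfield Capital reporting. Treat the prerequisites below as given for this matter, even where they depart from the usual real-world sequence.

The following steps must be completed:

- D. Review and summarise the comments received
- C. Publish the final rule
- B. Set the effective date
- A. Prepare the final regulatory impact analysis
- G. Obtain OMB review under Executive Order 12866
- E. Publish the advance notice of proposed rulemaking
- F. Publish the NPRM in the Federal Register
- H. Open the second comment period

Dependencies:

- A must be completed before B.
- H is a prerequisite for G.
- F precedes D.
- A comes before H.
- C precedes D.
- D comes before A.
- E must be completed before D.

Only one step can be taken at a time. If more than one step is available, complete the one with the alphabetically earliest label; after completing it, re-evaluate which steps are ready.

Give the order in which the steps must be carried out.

C E F D A B H G

Nothing is required for C, E and F. C has the earlier label → C first.
E and F are both available; E has the earlier label → E.
Next only F has its prerequisites met → F.
Next only D has its prerequisites met → D.
Next only A has its prerequisites met → A.
Ready: B and H. B has the earlier label → B.
H needed A, now all done → H.
G is the only step now ready → G.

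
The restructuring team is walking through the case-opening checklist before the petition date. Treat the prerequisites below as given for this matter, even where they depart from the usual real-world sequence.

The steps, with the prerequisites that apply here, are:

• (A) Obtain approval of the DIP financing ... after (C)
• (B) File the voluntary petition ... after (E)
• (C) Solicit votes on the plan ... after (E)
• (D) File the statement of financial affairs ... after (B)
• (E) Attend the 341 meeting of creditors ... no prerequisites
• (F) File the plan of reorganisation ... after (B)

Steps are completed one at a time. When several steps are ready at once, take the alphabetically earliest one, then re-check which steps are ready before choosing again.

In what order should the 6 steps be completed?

(E) is the only step with nothing outstanding, so it goes first.
Now (B) and (C) have their prerequisites met. (B) has the earlier label, so (B) next.
(D) and (F) now also ready, so the ready set is {(C), (D), (F)}; (C) has the earlier label → (C).
Now (A), (D) and (F) have their prerequisites met. (A) has the earlier label, so (A) next.
Now (D) and (F) have their prerequisites met. (D) has the earlier label, so (D) next.
(F) is the only step now ready → (F).

(E), (B), (C), (A), (D), (F)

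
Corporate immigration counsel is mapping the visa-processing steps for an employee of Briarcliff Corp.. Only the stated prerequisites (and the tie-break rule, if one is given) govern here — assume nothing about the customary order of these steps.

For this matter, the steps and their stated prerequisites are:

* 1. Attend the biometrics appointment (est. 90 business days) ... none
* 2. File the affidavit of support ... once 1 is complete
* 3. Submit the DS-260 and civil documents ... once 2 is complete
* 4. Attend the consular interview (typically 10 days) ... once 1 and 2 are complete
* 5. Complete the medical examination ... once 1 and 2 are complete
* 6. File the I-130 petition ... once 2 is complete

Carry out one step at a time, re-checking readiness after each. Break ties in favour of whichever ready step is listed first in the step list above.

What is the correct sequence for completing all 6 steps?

1 2 3 4 5 6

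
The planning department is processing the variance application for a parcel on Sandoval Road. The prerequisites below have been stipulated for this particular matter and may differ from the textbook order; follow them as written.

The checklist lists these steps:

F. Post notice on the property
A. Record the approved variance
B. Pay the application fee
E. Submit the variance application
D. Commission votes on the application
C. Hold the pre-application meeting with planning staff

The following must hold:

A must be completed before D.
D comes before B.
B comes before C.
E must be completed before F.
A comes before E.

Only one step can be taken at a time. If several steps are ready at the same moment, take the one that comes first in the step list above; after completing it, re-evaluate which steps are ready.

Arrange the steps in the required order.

A is the only step with nothing outstanding, so it goes first.
Now E and D have their prerequisites met. E is listed earlier, so E next.
Ready: F and D. F is listed earlier → F.
Next only D has its prerequisites met → D.
B needed D, now all done → B.
C needed B, now all done → C.

A, E, F, D, B, C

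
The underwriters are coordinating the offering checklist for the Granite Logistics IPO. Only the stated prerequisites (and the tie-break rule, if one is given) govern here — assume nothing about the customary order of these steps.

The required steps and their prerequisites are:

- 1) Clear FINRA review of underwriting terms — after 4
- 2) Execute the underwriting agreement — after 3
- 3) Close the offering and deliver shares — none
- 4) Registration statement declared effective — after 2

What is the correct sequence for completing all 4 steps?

3 has no prerequisites → 3 first.
2 needed 3, now all done → 2.
4 is the only step now ready → 4.
That leaves 1 as the only ready step → 1.

3, 2, 4, 1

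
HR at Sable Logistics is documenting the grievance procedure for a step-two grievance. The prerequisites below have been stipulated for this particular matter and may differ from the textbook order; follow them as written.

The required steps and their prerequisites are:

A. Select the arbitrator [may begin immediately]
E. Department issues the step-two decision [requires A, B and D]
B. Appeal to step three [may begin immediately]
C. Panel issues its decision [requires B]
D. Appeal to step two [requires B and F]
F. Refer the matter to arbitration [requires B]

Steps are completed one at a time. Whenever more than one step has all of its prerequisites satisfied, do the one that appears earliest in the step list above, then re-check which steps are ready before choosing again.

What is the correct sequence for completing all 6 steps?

A B C F D E

A and B have no prerequisites; A is listed earlier, so A is first.
B is the only step now ready → B.
C and F are both available; C is listed earlier → C.
That leaves F as the only ready step → F.
Next only D has its prerequisites met → D.
E is the only step now ready → E.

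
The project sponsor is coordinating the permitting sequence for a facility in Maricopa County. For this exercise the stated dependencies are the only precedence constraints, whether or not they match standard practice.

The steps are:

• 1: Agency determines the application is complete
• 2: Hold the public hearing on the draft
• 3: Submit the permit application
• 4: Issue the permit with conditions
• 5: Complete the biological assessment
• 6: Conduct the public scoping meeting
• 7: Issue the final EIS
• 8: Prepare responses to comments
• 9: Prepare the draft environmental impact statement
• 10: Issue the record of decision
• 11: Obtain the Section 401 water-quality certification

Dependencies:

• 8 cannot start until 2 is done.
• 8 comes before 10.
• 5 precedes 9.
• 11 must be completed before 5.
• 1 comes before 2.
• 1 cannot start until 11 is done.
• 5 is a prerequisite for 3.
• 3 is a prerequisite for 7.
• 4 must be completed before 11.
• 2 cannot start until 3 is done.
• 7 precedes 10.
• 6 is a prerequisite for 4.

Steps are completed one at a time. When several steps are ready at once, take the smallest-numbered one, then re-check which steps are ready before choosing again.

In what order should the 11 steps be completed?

6 has no prerequisites → 6 first.
That leaves 4 as the only ready step → 4.
Next only 11 has its prerequisites met → 11.
Now 1 and 5 have their prerequisites met. 1 has the earlier label, so 1 next.
Next only 5 has its prerequisites met → 5.
3 and 9 are both available; 3 has the earlier label → 3.
2 and 7 now also ready, so the ready set is {2, 7, 9}; 2 has the earlier label → 2.
8 now also ready, so the ready set is {7, 8, 9}; 7 has the earlier label → 7.
8 and 9 are both available; 8 has the earlier label → 8.
Now 9 and 10 have their prerequisites met. 9 has the earlier label, so 9 next.
10 is the only step now ready → 10.

6, 4, 11, 1, 5, 3, 2, 7, 8, 9, 10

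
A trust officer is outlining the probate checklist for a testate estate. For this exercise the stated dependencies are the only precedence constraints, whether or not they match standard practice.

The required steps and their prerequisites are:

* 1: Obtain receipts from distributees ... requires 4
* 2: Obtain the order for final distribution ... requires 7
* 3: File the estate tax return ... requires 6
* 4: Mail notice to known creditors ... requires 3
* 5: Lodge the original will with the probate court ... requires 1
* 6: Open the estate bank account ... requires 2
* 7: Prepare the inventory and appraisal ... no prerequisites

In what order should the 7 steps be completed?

7 → 2 → 6 → 3 → 4 → 1 → 5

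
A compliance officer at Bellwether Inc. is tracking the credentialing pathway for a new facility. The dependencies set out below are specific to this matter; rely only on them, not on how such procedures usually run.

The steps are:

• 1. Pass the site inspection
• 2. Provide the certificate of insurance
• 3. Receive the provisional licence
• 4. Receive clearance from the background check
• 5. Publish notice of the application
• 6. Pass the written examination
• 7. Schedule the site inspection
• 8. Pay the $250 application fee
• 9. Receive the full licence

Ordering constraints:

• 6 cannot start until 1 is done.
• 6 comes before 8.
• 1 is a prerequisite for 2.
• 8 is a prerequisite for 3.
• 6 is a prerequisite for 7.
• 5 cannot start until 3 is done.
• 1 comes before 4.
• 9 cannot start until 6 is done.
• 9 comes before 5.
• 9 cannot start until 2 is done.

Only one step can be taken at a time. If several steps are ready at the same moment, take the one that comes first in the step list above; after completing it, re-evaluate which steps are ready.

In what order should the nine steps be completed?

1 → 2 → 4 → 6 → 7 → 8 → 3 → 9 → 5

1 is the only step with nothing outstanding, so it goes first.
Ready: 2, 4 and 6. 2 is listed earlier → 2.
Now 4 and 6 have their prerequisites met. 4 is listed earlier, so 4 next.
That leaves 6 as the only ready step → 6.
Now 7, 8 and 9 have their prerequisites met. 7 is listed earlier, so 7 next.
Now 8 and 9 have their prerequisites met. 8 is listed earlier, so 8 next.
Now 3 and 9 have their prerequisites met. 3 is listed earlier, so 3 next.
9 needed 2 and 6, now all done → 9.
5 needed 3 and 9, now all done → 5.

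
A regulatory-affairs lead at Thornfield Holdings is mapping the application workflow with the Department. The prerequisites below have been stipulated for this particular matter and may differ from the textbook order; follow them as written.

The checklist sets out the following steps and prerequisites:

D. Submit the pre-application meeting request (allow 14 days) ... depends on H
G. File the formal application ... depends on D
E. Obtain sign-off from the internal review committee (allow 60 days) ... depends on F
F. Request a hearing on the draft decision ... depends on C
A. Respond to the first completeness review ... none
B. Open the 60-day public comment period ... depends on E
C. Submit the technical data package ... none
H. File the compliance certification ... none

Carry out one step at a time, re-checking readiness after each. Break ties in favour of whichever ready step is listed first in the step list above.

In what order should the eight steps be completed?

A, C, F, E, B, H, D, G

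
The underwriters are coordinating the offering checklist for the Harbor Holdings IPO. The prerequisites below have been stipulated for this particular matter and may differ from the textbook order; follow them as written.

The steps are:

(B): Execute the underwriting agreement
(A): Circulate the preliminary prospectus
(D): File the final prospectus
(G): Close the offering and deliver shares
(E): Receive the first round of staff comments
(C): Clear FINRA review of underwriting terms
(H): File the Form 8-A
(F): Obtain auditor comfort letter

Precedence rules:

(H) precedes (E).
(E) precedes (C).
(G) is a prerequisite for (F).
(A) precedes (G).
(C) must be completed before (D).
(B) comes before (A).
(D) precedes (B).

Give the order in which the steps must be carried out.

(H), (E), (C), (D), (B), (A), (G), (F)

Only (H) has no prerequisites, so it is first.
Next only (E) has its prerequisites met → (E).
That leaves (C) as the only ready step → (C).
That leaves (D) as the only ready step → (D).
(B) is the only step now ready → (B).
Next only (A) has its prerequisites met → (A).
(G) needed (A), now all done → (G).
(F) needed (G), now all done → (F).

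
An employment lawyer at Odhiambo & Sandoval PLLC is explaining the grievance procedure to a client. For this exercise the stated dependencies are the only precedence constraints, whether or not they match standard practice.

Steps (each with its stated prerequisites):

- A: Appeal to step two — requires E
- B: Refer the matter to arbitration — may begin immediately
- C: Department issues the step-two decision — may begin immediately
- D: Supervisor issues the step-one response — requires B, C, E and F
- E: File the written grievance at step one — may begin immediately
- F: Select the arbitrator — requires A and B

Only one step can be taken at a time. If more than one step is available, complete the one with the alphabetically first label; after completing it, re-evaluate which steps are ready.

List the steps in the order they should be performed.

B, C, E, A, F, D

B, C and E have no prerequisites; B has the earlier label, so B is first.
Ready: C and E. C has the earlier label → C.
Next only E has its prerequisites met → E.
A needed E, now all done → A.
F is the only step now ready → F.
That leaves D as the only ready step → D.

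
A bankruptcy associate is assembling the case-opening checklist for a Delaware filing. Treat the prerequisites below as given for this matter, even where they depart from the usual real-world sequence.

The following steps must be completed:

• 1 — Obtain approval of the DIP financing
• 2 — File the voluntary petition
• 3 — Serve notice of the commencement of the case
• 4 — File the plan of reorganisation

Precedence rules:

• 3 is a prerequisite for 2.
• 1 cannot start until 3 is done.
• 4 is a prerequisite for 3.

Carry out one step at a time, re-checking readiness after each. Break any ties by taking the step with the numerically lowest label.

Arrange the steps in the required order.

4, 3, 1, 2

4 is the only step with nothing outstanding, so it goes first.
3 is the only step now ready → 3.
1 and 2 are both available; 1 has the earlier label → 1.
2 is the only step now ready → 2.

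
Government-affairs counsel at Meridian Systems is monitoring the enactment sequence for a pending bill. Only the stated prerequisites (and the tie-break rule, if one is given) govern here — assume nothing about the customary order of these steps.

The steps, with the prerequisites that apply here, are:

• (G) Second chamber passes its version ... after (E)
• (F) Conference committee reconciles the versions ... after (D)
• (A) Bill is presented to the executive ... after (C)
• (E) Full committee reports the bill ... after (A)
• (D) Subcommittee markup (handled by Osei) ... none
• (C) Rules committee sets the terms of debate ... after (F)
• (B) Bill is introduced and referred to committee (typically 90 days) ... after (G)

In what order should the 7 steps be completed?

(D) (F) (C) (A) (E) (G) (B)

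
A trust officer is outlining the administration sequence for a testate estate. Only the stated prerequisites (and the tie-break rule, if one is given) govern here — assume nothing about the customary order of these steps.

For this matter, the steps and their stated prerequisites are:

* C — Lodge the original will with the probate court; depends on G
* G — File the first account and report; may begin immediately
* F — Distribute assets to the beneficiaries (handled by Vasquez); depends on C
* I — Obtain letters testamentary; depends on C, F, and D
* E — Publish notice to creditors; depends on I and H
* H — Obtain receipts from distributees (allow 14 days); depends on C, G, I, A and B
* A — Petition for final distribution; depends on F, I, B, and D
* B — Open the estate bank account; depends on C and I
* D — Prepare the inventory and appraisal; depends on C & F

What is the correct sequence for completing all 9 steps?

G has no prerequisites → G first.
C needed G, now all done → C.
F is the only step now ready → F.
That leaves D as the only ready step → D.
I needed C, F and D, now all done → I.
B needed C and I, now all done → B.
A needed F, I, B and D, now all done → A.
That leaves H as the only ready step → H.
E needed I and H, now all done → E.

G C F D I B A H E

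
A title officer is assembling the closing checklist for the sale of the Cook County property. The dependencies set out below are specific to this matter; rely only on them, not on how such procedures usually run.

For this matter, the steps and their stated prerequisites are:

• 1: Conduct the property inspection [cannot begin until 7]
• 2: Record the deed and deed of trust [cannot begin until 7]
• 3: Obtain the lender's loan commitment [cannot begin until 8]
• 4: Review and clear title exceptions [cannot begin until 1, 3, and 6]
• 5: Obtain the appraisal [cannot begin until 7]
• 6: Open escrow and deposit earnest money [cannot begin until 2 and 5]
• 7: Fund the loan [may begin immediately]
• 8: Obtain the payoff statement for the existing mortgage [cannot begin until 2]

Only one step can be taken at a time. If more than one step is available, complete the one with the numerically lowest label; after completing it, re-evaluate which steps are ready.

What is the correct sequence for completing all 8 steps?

Only 7 has no prerequisites, so it is first.
1, 2 and 5 are all available; 1 has the earlier label → 1.
Now 2 and 5 have their prerequisites met. 2 has the earlier label, so 2 next.
8 now also ready, so the ready set is {5, 8}; 5 has the earlier label → 5.
6 now also ready, so the ready set is {6, 8}; 6 has the earlier label → 6.
8 needed 2, now all done → 8.
That leaves 3 as the only ready step → 3.
4 needed 1, 3 and 6, now all done → 4.

7 1 2 5 6 8 3 4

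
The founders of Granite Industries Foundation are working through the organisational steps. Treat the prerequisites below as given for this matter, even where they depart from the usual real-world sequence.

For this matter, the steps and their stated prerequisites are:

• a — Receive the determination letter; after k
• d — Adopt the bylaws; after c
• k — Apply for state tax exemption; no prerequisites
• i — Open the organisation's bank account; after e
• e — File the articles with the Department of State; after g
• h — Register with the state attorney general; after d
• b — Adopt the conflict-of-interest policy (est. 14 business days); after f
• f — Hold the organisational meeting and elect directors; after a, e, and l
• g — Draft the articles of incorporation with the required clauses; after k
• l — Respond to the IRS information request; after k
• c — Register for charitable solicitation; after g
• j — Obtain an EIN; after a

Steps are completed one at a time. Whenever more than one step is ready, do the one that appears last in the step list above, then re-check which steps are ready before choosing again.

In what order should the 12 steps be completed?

k has no prerequisites → k first.
Now l, g and a have their prerequisites met. l is listed later, so l next.
g and a are both available; g is listed later → g.
c and e now also ready, so the ready set is {c, e, a}; c is listed later → c.
d now also ready, so the ready set is {e, d, a}; e is listed later → e.
Ready: i, d and a. i is listed later → i.
Ready: d and a. d is listed later → d.
h now also ready, so the ready set is {h, a}; h is listed later → h.
a is the only step now ready → a.
Ready: j and f. j is listed later → j.
That leaves f as the only ready step → f.
b needed f, now all done → b.

k, l, g, c, e, i, d, h, a, j, f, b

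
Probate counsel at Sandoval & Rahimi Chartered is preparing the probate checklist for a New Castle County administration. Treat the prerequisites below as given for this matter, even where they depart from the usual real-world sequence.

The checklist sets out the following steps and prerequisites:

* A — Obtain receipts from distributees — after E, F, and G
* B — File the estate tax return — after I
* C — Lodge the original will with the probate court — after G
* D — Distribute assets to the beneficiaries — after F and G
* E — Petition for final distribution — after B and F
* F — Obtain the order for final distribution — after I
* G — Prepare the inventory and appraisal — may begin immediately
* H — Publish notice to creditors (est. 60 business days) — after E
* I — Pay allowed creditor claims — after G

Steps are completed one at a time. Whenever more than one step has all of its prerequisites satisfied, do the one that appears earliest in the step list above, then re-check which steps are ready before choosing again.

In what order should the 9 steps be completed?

G C I B F D E A H

Only G has no prerequisites, so it is first.
Now C and I have their prerequisites met. C is listed earlier, so C next.
I needed G, now all done → I.
B and F are both available; B is listed earlier → B.
F needed I, now all done → F.
Now D and E have their prerequisites met. D is listed earlier, so D next.
E needed B and F, now all done → E.
Now A and H have their prerequisites met. A is listed earlier, so A next.
That leaves H as the only ready step → H.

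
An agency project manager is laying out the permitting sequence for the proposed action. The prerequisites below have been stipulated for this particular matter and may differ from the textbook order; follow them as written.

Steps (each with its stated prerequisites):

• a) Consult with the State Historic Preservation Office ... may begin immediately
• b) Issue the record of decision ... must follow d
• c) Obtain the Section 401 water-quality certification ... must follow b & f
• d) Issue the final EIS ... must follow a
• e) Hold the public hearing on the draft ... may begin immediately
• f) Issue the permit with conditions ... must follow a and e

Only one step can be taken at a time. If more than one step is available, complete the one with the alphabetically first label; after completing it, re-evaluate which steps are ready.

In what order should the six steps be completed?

a d b e f c

a and e have no prerequisites; a has the earlier label, so a is first.
d and e are both available; d has the earlier label → d.
b now also ready, so the ready set is {b, e}; b has the earlier label → b.
Next only e has its prerequisites met → e.
That leaves f as the only ready step → f.
Next only c has its prerequisites met → c.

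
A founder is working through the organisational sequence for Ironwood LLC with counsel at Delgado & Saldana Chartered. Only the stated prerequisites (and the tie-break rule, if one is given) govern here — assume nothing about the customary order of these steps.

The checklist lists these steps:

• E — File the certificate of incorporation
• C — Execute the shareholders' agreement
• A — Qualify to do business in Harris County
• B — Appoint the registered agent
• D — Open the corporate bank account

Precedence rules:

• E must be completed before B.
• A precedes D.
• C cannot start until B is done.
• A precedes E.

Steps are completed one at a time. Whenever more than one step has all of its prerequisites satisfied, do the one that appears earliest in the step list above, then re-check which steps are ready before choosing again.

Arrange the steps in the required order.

A has no prerequisites → A first.
E and D are both available; E is listed earlier → E.
Ready: B and D. B is listed earlier → B.
Now C and D have their prerequisites met. C is listed earlier, so C next.
D needed A, now all done → D.

A, E, B, C, D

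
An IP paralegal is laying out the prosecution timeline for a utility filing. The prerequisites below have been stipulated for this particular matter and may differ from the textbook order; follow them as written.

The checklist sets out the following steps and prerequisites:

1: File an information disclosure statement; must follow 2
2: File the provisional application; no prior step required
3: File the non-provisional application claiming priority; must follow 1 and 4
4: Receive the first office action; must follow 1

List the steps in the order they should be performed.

2, 1, 4, 3

Only 2 has no prerequisites, so it is first.
That leaves 1 as the only ready step → 1.
4 is the only step now ready → 4.
3 needed 1 and 4, now all done → 3.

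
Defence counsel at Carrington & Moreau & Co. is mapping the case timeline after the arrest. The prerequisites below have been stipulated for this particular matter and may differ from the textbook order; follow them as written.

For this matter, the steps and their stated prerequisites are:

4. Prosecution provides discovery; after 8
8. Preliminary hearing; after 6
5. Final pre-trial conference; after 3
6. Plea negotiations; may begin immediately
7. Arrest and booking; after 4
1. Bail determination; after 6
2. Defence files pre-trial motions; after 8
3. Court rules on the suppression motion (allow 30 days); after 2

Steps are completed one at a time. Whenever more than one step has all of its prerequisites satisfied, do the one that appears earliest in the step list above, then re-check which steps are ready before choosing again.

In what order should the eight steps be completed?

Only 6 has no prerequisites, so it is first.
8 and 1 are both available; 8 is listed earlier → 8.
4, 1 and 2 are all available; 4 is listed earlier → 4.
7 now also ready, so the ready set is {7, 1, 2}; 7 is listed earlier → 7.
1 and 2 are both available; 1 is listed earlier → 1.
That leaves 2 as the only ready step → 2.
Next only 3 has its prerequisites met → 3.
Next only 5 has its prerequisites met → 5.

6 8 4 7 1 2 3 5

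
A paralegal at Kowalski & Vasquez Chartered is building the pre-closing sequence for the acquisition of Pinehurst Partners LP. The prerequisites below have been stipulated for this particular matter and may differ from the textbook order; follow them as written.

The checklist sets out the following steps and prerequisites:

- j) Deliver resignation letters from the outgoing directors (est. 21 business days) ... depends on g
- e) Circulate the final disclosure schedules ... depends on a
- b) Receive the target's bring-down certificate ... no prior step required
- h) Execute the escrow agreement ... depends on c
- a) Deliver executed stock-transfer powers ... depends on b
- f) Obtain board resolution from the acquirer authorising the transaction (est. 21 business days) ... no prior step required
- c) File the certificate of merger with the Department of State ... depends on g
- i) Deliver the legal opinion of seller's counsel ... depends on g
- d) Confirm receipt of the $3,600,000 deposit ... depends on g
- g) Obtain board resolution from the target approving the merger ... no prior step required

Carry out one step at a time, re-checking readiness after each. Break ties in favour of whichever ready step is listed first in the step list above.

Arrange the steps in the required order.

Nothing is required for b, f and g. b is listed earlier → b first.
Now a, f and g have their prerequisites met. a is listed earlier, so a next.
e, f and g are all available; e is listed earlier → e.
Now f and g have their prerequisites met. f is listed earlier, so f next.
g is the only step now ready → g.
Ready: j, c, i and d. j is listed earlier → j.
c, i and d are all available; c is listed earlier → c.
h now also ready, so the ready set is {h, i, d}; h is listed earlier → h.
Now i and d have their prerequisites met. i is listed earlier, so i next.
d is the only step now ready → d.

b, a, e, f, g, j, c, h, i, d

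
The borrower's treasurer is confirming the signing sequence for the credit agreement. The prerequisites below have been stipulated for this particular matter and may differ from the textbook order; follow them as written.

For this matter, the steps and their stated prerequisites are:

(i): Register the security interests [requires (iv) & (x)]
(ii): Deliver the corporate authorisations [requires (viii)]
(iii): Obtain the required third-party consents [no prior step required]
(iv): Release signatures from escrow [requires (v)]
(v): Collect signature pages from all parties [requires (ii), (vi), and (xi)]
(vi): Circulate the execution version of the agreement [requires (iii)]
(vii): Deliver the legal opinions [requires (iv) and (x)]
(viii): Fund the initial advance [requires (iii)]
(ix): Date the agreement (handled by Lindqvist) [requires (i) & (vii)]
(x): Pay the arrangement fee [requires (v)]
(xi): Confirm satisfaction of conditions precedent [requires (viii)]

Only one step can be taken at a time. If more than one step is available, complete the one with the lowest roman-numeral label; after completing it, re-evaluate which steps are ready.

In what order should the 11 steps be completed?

(iii) → (vi) → (viii) → (ii) → (xi) → (v) → (iv) → (x) → (i) → (vii) → (ix)

(iii) is the only step with nothing outstanding, so it goes first.
Ready: (vi) and (viii). (vi) has the earlier label → (vi).
(viii) needed (iii), now all done → (viii).
(ii) and (xi) are both available; (ii) has the earlier label → (ii).
(xi) is the only step now ready → (xi).
(v) needed (ii), (vi) and (xi), now all done → (v).
(iv) and (x) are both available; (iv) has the earlier label → (iv).
(x) needed (v), now all done → (x).
(i) and (vii) are both available; (i) has the earlier label → (i).
(vii) is the only step now ready → (vii).
(ix) needed (i) and (vii), now all done → (ix).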